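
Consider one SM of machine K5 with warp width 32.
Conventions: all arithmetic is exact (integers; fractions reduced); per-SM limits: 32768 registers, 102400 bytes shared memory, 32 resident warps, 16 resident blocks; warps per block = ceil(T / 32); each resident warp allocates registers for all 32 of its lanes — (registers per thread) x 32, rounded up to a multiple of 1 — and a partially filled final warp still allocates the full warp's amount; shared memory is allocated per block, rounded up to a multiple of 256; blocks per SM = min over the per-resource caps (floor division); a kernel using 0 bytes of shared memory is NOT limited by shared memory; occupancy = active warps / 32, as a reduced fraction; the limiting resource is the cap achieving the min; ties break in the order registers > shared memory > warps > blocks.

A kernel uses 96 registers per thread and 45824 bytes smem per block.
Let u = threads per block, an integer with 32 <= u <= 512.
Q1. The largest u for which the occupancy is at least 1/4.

Answer: u = 320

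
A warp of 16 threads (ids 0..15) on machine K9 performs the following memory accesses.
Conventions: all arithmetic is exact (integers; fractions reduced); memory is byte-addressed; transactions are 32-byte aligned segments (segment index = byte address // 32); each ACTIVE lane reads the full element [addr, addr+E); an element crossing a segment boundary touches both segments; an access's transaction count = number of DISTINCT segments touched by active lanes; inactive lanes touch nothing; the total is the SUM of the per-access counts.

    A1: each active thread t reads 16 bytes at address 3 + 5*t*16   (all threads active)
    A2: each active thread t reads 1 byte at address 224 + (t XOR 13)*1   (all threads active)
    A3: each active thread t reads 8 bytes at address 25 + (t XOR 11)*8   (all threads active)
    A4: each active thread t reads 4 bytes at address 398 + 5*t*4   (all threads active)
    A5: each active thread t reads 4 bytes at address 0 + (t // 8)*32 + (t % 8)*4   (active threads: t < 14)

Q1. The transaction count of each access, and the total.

A1: 24 transactions
A2: 1 transaction
A3: 5 transactions
A4: 10 transactions
A5: 2 transactions

Answer: 24,1,5,10,2; total 42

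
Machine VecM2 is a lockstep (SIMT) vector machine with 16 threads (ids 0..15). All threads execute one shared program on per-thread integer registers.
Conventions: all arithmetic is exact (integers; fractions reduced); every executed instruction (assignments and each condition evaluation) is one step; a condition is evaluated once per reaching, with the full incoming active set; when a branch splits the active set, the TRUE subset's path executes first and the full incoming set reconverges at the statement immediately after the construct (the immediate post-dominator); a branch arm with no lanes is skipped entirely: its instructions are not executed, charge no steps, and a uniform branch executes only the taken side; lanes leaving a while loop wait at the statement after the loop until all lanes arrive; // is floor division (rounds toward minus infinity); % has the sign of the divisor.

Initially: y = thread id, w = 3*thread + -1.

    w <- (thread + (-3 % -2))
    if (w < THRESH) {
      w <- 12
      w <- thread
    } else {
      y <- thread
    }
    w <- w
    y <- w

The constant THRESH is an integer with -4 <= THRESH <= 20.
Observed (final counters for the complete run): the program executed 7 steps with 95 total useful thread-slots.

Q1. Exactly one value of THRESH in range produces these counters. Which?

Answer: THRESH = 14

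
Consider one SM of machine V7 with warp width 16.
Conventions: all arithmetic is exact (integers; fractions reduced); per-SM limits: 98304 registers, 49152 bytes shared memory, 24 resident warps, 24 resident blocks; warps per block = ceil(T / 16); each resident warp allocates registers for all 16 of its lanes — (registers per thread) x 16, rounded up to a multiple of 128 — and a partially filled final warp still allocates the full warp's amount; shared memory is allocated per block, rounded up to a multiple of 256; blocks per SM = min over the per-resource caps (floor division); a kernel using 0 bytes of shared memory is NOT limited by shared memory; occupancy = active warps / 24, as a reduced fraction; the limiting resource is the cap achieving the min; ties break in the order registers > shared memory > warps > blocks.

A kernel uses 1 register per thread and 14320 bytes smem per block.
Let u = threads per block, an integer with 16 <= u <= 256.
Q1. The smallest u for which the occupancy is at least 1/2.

Answer: u = 49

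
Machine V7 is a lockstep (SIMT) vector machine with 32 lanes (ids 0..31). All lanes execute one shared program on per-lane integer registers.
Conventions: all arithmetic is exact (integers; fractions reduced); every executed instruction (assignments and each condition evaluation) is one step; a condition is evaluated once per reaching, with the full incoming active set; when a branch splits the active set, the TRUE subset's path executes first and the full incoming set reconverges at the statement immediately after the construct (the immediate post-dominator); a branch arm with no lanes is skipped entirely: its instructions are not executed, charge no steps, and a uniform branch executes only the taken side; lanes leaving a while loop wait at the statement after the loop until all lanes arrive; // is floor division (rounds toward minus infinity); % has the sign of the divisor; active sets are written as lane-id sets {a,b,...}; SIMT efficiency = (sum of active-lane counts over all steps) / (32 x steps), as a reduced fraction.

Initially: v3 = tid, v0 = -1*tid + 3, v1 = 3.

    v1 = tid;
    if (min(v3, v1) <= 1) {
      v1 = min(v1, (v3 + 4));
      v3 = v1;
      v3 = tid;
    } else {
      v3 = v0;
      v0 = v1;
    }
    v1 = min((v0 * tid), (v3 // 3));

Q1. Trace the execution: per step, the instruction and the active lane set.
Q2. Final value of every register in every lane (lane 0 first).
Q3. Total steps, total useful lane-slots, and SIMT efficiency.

step 0: v1 <- tid                    {0,1,2,3,4,5,6,7,8,9,10,11,12,13,14,15,16,17,18,19,20,21,22,23,24,25,26,27,28,29,30,31}
step 1: eval (min(v3, v1) <= 1)      {0,1,2,3,4,5,6,7,8,9,10,11,12,13,14,15,16,17,18,19,20,21,22,23,24,25,26,27,28,29,30,31}
step 2: v1 <- min(v1, (v3 + 4))      {0,1}
step 3: v3 <- v1                     {0,1}
step 4: v3 <- tid                    {0,1}
step 5: v3 <- v0                     {2,3,4,5,6,7,8,9,10,11,12,13,14,15,16,17,18,19,20,21,22,23,24,25,26,27,28,29,30,31}
step 6: v0 <- v1                     {2,3,4,5,6,7,8,9,10,11,12,13,14,15,16,17,18,19,20,21,22,23,24,25,26,27,28,29,30,31}
step 7: v1 <- min((v0 * tid), (v3 // 3)) {0,1,2,3,4,5,6,7,8,9,10,11,12,13,14,15,16,17,18,19,20,21,22,23,24,25,26,27,28,29,30,31}

Answer: 8 steps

v3: 0,1,1,0,-1,-2,-3,-4,-5,-6,-7,-8,-9,-10,-11,-12,-13,-14,-15,-16,-17,-18,-19,-20,-21,-22,-23,-24,-25,-26,-27,-28
v0: 3,2,2,3,4,5,6,7,8,9,10,11,12,13,14,15,16,17,18,19,20,21,22,23,24,25,26,27,28,29,30,31
v1: 0,0,0,0,-1,-1,-1,-2,-2,-2,-3,-3,-3,-4,-4,-4,-5,-5,-5,-6,-6,-6,-7,-7,-7,-8,-8,-8,-9,-9,-9,-10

steps = 8; useful = 162; efficiency = 162/256 = 81/128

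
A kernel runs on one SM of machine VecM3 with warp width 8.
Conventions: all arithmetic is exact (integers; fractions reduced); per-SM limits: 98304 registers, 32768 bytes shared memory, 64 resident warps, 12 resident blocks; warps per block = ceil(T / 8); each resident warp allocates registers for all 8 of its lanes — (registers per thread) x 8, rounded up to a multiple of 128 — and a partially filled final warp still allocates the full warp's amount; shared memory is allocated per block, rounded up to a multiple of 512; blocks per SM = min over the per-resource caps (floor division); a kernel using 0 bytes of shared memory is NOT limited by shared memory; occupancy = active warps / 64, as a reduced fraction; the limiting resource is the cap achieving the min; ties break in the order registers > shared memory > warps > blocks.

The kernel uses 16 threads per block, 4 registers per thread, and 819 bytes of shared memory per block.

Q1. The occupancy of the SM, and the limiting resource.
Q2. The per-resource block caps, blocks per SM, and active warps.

Answer: occupancy 3/8, limited by blocks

registers: 384 blocks
shared memory: 32 blocks
warps: 32 blocks
blocks: 12 blocks

Answer: 12 blocks, 24 active warps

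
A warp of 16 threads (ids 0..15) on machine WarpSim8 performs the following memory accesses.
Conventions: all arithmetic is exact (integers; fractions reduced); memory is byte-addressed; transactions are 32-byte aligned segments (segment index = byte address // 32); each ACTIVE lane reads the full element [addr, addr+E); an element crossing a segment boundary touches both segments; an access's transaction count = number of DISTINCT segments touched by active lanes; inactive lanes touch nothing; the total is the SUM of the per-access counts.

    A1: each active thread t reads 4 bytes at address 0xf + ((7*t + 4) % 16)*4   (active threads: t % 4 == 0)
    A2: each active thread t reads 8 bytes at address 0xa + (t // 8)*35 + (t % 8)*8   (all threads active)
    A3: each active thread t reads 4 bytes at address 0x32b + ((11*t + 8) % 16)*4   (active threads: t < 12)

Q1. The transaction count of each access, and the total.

A1: 3 transactions
A2: 4 transactions
A3: 3 transactions

Answer: 3,4,3; total 10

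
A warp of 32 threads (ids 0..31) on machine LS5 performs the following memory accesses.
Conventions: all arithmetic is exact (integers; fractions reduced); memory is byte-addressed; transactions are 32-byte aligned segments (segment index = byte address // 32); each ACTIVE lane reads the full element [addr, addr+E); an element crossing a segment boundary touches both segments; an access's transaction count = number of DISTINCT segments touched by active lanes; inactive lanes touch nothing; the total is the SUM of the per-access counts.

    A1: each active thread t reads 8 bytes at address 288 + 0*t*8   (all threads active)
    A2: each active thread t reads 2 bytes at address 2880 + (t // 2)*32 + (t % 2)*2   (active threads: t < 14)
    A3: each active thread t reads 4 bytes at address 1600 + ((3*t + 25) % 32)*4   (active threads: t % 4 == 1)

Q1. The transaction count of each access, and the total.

A1: 1 transaction
A2: 7 transactions
A3: 4 transactions

Answer: 1,7,4; total 12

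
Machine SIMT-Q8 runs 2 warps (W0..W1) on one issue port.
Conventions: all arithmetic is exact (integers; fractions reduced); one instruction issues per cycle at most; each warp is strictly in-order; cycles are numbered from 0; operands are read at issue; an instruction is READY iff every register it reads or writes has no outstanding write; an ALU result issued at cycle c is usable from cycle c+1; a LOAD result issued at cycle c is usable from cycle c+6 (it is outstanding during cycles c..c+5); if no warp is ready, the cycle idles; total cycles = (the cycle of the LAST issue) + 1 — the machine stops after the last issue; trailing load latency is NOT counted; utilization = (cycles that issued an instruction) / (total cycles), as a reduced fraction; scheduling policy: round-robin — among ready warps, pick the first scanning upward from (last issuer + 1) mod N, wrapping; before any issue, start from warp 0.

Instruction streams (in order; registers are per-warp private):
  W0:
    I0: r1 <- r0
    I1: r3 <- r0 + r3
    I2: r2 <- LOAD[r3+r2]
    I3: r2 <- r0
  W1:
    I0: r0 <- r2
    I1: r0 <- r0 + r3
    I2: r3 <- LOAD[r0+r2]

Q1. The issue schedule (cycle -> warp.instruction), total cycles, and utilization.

cycle 0: W0.I0
cycle 1: W1.I0
cycle 2: W0.I1
cycle 3: W1.I1
cycle 4: W0.I2
cycle 5: W1.I2
cycle 6: idle
cycle 7: idle
cycle 8: idle
cycle 9: idle
cycle 10: W0.I3

Answer: 11 cycles, utilization 7/11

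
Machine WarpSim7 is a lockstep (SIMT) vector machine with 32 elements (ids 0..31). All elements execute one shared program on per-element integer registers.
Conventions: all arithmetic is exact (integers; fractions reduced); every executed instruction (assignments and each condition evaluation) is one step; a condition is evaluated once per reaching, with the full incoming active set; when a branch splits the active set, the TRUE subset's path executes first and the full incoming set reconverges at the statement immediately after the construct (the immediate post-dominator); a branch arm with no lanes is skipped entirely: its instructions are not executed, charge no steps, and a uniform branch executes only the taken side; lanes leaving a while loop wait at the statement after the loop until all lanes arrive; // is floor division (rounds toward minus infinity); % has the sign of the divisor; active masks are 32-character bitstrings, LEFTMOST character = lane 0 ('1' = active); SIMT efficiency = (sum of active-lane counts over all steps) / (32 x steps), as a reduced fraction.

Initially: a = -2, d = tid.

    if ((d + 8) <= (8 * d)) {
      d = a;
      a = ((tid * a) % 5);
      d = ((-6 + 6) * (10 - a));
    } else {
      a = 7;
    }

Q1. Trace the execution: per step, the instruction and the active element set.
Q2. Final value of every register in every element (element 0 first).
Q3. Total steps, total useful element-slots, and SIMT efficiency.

step 0: eval ((d + 8) <= (8 * d))    11111111111111111111111111111111
step 1: d <- a                       00111111111111111111111111111111
step 2: a <- ((tid * a) % 5)         00111111111111111111111111111111
step 3: d <- ((-6 + 6) * (10 - a))   00111111111111111111111111111111
step 4: a <- 7                       11000000000000000000000000000000

Answer: 5 steps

a: 7,7,1,4,2,0,3,1,4,2,0,3,1,4,2,0,3,1,4,2,0,3,1,4,2,0,3,1,4,2,0,3
d: 0,1,0,0,0,0,0,0,0,0,0,0,0,0,0,0,0,0,0,0,0,0,0,0,0,0,0,0,0,0,0,0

steps = 5; useful = 124; efficiency = 124/160 = 31/40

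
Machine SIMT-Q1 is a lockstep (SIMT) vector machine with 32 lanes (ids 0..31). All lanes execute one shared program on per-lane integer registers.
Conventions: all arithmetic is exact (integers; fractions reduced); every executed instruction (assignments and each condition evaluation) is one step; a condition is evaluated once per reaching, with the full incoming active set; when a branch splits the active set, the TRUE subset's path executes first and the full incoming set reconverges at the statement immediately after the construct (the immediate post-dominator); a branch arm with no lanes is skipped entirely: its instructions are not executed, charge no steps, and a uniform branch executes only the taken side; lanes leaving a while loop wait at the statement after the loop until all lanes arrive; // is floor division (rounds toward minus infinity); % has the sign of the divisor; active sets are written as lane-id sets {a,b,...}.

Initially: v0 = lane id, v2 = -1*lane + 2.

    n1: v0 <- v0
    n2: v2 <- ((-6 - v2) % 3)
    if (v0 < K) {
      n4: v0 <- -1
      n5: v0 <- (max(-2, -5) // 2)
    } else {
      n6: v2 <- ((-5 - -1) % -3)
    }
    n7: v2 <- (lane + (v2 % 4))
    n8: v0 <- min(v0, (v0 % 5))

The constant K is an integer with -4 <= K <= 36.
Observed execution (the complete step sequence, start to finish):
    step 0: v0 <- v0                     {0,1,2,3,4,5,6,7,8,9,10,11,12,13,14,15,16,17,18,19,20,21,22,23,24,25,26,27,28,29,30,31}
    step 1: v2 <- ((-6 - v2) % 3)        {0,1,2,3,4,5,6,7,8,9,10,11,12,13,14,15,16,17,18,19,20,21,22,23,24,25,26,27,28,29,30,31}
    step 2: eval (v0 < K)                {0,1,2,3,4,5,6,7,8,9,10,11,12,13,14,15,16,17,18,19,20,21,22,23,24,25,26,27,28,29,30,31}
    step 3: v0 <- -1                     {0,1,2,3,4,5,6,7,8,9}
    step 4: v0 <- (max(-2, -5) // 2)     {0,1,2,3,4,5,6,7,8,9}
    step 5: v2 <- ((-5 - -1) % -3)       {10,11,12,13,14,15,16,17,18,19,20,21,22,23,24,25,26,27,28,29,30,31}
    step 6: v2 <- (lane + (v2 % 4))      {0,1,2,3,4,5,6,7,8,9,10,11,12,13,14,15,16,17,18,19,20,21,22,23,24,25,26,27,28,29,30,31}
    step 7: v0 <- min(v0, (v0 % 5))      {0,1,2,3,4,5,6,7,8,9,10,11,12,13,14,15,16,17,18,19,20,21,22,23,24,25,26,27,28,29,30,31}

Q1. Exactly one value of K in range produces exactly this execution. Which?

Answer: K = 10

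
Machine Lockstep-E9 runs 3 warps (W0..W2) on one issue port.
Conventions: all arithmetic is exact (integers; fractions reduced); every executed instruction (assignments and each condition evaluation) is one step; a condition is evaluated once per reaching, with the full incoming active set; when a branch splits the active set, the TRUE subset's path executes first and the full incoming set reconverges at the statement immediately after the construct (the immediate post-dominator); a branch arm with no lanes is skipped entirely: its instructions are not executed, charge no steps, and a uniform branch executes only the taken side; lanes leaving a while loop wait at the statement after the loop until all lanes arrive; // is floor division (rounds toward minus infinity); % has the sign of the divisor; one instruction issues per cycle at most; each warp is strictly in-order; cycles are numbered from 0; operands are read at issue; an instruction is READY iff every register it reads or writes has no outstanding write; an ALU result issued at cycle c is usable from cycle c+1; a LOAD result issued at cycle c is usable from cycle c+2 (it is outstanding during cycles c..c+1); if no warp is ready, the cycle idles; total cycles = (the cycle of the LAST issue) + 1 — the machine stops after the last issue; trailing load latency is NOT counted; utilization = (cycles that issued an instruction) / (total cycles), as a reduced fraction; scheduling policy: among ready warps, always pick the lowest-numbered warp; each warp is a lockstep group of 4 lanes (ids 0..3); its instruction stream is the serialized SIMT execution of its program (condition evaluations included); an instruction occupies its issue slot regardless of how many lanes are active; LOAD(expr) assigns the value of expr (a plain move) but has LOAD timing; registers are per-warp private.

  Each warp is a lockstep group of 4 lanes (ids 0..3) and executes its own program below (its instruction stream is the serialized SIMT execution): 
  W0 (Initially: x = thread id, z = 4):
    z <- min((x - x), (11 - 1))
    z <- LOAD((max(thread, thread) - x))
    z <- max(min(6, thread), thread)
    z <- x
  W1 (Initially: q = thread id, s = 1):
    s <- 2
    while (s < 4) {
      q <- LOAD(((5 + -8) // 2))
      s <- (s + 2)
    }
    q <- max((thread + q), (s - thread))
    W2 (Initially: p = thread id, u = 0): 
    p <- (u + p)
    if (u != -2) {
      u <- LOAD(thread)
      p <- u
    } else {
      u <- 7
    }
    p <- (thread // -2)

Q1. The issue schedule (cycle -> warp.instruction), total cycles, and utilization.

cycle 0: W0.I0
cycle 1: W0.I1
cycle 2: W1.I0
cycle 3: W0.I2
cycle 4: W0.I3
cycle 5: W1.I1
cycle 6: W1.I2
cycle 7: W1.I3
cycle 8: W1.I4
cycle 9: W1.I5
cycle 10: W2.I0
cycle 11: W2.I1
cycle 12: W2.I2
cycle 13: idle
cycle 14: W2.I3
cycle 15: W2.I4

Answer: 16 cycles, utilization 15/16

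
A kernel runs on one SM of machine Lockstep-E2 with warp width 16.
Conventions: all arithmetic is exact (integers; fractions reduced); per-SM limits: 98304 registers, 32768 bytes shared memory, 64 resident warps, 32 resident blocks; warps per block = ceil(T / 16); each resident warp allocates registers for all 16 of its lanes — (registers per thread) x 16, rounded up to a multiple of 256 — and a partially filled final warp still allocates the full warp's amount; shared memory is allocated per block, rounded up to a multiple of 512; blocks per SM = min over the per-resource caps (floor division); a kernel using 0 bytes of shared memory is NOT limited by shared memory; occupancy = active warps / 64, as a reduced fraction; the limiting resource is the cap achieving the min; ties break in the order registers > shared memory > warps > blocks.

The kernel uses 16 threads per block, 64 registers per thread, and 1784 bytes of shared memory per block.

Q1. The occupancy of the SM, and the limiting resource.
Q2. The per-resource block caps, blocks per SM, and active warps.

Answer: occupancy 1/4, limited by shared memory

registers: 96 blocks
shared memory: 16 blocks
warps: 64 blocks
blocks: 32 blocks

Answer: 16 blocks, 16 active warps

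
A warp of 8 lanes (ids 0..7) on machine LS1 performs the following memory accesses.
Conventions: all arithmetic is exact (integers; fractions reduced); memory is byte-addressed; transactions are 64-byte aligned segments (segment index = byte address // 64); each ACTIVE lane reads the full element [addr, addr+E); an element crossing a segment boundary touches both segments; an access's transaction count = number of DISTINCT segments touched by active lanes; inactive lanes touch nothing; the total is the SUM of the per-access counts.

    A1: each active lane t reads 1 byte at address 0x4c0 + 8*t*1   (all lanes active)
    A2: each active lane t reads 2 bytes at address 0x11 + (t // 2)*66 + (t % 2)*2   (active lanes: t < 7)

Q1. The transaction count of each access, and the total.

A1: 1 transaction
A2: 4 transactions

Answer: 1,4; total 5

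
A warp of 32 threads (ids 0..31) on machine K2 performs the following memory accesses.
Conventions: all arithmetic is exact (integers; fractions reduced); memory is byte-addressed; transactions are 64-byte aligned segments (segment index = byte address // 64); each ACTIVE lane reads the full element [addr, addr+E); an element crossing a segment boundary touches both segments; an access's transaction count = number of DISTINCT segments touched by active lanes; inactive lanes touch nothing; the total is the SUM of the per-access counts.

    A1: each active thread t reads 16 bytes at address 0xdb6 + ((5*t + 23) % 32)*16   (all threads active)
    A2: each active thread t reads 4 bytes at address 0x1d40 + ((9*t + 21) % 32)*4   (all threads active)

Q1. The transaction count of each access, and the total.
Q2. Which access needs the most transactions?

A1: 9 transactions
A2: 2 transactions

Answer: 9,2; total 11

Answer: A1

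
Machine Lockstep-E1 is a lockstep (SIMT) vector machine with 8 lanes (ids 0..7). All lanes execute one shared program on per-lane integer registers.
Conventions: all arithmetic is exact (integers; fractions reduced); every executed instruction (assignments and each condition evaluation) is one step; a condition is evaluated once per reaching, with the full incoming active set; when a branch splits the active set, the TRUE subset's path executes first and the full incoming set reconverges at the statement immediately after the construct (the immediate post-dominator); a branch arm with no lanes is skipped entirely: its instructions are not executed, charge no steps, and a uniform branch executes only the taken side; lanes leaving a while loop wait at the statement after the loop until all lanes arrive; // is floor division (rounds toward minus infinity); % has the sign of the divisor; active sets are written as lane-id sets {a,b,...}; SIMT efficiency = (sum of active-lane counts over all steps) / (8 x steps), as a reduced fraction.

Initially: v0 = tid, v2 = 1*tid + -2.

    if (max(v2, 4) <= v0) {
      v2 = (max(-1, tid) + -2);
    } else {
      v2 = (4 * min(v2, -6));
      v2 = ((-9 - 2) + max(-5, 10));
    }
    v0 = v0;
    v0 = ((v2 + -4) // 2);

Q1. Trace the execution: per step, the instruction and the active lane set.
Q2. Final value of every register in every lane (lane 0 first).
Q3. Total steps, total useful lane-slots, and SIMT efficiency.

step 0: eval (max(v2, 4) <= v0)      {0,1,2,3,4,5,6,7}
step 1: v2 <- (max(-1, tid) + -2)    {4,5,6,7}
step 2: v2 <- (4 * min(v2, -6))      {0,1,2,3}
step 3: v2 <- ((-9 - 2) + max(-5, 10)) {0,1,2,3}
step 4: v0 <- v0                     {0,1,2,3,4,5,6,7}
step 5: v0 <- ((v2 + -4) // 2)       {0,1,2,3,4,5,6,7}

Answer: 6 steps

v0: -3,-3,-3,-3,-1,-1,0,0
v2: -1,-1,-1,-1,2,3,4,5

steps = 6; useful = 36; efficiency = 36/48 = 3/4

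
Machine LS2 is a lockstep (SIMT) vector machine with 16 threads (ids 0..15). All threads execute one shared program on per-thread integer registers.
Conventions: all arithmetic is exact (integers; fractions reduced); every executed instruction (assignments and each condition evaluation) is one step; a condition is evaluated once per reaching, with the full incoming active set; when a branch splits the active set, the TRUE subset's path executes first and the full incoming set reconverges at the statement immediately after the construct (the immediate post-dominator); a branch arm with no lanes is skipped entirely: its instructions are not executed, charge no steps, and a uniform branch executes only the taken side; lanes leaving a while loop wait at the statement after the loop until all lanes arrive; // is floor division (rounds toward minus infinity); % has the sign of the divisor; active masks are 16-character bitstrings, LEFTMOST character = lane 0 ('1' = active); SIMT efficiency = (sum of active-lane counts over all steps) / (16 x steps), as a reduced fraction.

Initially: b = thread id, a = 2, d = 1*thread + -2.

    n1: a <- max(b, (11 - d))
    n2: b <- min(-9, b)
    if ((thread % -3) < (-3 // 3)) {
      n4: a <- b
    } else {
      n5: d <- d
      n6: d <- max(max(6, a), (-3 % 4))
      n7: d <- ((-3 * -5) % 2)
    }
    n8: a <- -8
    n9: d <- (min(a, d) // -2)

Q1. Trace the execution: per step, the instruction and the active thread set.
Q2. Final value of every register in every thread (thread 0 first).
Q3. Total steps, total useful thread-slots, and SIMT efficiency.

step 0: a <- max(b, (11 - d))        1111111111111111
step 1: b <- min(-9, b)              1111111111111111
step 2: eval ((thread % -3) < (-3 // 3)) 1111111111111111
step 3: a <- b                       0100100100100100
step 4: d <- d                       1011011011011011
step 5: d <- max(max(6, a), (-3 % 4)) 1011011011011011
step 6: d <- ((-3 * -5) % 2)         1011011011011011
step 7: a <- -8                      1111111111111111
step 8: d <- (min(a, d) // -2)       1111111111111111

Answer: 9 steps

b: -9,-9,-9,-9,-9,-9,-9,-9,-9,-9,-9,-9,-9,-9,-9,-9
a: -8,-8,-8,-8,-8,-8,-8,-8,-8,-8,-8,-8,-8,-8,-8,-8
d: 4,4,4,4,4,4,4,4,4,4,4,4,4,4,4,4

steps = 9; useful = 118; efficiency = 118/144 = 59/72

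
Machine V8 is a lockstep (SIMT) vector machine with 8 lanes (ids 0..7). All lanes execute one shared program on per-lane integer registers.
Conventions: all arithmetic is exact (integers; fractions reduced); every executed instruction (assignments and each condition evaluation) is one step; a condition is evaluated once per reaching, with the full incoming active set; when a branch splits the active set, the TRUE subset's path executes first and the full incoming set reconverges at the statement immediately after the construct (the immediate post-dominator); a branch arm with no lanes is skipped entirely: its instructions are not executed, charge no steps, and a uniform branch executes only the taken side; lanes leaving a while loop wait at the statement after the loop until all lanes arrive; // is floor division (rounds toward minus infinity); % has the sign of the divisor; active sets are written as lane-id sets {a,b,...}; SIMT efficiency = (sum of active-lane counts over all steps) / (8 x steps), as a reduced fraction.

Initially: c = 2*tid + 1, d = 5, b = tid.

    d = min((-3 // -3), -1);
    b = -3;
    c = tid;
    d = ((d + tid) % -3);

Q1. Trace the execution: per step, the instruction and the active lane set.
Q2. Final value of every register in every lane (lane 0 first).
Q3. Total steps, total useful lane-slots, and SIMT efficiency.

step 0: d <- min((-3 // -3), -1)     {0,1,2,3,4,5,6,7}
step 1: b <- -3                      {0,1,2,3,4,5,6,7}
step 2: c <- tid                     {0,1,2,3,4,5,6,7}
step 3: d <- ((d + tid) % -3)        {0,1,2,3,4,5,6,7}

Answer: 4 steps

c: 0,1,2,3,4,5,6,7
d: -1,0,-2,-1,0,-2,-1,0
b: -3,-3,-3,-3,-3,-3,-3,-3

steps = 4; useful = 32; efficiency = 32/32 = 1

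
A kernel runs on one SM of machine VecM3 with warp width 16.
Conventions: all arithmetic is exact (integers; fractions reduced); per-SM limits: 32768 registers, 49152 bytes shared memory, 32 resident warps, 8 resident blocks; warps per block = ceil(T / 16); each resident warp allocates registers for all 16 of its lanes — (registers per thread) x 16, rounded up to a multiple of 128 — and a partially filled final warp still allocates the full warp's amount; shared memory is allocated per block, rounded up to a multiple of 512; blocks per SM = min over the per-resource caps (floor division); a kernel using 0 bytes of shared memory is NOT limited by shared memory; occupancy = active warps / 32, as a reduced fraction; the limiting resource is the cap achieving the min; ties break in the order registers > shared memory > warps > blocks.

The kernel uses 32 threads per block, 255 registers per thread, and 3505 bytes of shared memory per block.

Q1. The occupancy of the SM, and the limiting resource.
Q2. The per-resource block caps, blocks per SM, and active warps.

Answer: occupancy 1/4, limited by registers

registers: 4 blocks
shared memory: 13 blocks
warps: 16 blocks
blocks: 8 blocks

Answer: 4 blocks, 8 active warps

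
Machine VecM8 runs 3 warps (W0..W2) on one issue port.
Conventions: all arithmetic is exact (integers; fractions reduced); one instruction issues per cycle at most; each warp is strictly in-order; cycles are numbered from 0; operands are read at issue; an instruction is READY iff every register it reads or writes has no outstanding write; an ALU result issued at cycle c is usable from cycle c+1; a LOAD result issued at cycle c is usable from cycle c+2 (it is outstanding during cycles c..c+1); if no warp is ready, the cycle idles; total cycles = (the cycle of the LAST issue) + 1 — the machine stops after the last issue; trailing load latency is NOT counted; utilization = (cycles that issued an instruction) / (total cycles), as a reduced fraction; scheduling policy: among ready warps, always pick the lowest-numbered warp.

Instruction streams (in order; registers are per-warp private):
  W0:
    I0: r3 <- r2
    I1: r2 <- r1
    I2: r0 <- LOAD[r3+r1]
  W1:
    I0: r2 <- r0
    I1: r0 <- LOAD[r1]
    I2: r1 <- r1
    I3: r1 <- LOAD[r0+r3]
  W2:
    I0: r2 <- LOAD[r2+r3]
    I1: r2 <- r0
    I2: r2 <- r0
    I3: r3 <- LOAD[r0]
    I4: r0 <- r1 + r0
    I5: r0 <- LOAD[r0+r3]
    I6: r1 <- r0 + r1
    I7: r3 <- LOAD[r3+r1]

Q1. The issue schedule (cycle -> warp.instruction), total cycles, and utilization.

cycle 0: W0.I0
cycle 1: W0.I1
cycle 2: W0.I2
cycle 3: W1.I0
cycle 4: W1.I1
cycle 5: W1.I2
cycle 6: W1.I3
cycle 7: W2.I0
cycle 8: idle
cycle 9: W2.I1
cycle 10: W2.I2
cycle 11: W2.I3
cycle 12: W2.I4
cycle 13: W2.I5
cycle 14: idle
cycle 15: W2.I6
cycle 16: W2.I7

Answer: 17 cycles, utilization 15/17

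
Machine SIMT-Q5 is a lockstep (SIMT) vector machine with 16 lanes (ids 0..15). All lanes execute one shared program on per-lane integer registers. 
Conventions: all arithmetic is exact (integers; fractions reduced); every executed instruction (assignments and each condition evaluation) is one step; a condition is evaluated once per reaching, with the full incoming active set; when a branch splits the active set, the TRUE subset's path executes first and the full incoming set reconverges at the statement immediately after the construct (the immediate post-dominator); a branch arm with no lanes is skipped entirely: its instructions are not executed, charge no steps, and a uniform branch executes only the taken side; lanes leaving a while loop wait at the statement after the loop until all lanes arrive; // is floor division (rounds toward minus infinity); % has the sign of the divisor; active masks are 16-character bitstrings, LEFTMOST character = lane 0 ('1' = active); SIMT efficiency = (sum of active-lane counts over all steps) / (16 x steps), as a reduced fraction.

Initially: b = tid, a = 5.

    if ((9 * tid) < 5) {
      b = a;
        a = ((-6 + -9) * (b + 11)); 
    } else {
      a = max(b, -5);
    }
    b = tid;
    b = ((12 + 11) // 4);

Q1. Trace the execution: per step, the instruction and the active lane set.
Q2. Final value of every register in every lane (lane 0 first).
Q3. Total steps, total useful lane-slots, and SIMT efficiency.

step 0: eval ((9 * tid) < 5)         1111111111111111
step 1: b <- a                       1000000000000000
step 2: a <- ((-6 + -9) * (b + 11))  1000000000000000
step 3: a <- max(b, -5)              0111111111111111
step 4: b <- tid                     1111111111111111
step 5: b <- ((12 + 11) // 4)        1111111111111111

Answer: 6 steps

b: 5,5,5,5,5,5,5,5,5,5,5,5,5,5,5,5
a: -240,1,2,3,4,5,6,7,8,9,10,11,12,13,14,15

steps = 6; useful = 65; efficiency = 65/96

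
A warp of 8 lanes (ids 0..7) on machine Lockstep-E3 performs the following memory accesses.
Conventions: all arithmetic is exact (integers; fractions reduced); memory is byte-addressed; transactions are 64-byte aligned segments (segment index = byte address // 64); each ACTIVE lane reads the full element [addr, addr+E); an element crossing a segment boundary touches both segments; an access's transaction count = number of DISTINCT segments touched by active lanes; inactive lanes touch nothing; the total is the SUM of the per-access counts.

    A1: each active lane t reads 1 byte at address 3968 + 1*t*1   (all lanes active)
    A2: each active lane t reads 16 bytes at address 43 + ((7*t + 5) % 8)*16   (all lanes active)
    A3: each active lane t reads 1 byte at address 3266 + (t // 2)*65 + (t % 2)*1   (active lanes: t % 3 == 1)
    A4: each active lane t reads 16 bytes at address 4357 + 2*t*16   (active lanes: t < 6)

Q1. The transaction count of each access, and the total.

A1: 1 transaction
A2: 3 transactions
A3: 3 transactions
A4: 3 transactions

Answer: 1,3,3,3; total 10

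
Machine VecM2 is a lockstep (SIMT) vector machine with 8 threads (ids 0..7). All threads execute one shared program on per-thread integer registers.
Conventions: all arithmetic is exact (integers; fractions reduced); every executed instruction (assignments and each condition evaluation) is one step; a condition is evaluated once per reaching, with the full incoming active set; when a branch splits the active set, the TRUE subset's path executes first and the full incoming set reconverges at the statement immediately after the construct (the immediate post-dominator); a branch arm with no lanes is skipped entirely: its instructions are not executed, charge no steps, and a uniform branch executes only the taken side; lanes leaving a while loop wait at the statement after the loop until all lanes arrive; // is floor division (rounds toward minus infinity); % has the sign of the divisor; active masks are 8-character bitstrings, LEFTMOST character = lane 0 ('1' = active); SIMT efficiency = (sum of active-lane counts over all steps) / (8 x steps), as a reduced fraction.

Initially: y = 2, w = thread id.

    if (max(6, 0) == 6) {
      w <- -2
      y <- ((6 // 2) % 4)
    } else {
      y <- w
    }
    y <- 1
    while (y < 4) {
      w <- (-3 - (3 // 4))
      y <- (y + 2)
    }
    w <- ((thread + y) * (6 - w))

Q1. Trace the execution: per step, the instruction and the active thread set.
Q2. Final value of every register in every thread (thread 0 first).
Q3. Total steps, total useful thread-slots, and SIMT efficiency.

step 0: eval (max(6, 0) == 6)        11111111
step 1: w <- -2                      11111111
step 2: y <- ((6 // 2) % 4)          11111111
step 3: y <- 1                       11111111
step 4: eval (y < 4)                 11111111
step 5: w <- (-3 - (3 // 4))         11111111
step 6: y <- (y + 2)                 11111111
step 7: eval (y < 4)                 11111111
step 8: w <- (-3 - (3 // 4))         11111111
step 9: y <- (y + 2)                 11111111
step 10: eval (y < 4)                 11111111
step 11: w <- ((thread + y) * (6 - w)) 11111111

Answer: 12 steps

y: 5,5,5,5,5,5,5,5
w: 45,54,63,72,81,90,99,108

steps = 12; useful = 96; efficiency = 96/96 = 1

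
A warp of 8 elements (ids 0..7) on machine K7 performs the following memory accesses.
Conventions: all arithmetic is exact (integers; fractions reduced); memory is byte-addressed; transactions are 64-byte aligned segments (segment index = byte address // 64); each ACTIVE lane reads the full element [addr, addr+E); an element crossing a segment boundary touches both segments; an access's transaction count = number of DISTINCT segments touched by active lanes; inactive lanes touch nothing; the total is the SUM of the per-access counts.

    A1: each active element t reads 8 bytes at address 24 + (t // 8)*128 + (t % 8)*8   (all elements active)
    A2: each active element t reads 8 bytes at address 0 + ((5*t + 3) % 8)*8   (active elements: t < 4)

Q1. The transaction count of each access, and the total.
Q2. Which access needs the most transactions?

A1: 2 transactions
A2: 1 transaction

Answer: 2,1; total 3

Answer: A1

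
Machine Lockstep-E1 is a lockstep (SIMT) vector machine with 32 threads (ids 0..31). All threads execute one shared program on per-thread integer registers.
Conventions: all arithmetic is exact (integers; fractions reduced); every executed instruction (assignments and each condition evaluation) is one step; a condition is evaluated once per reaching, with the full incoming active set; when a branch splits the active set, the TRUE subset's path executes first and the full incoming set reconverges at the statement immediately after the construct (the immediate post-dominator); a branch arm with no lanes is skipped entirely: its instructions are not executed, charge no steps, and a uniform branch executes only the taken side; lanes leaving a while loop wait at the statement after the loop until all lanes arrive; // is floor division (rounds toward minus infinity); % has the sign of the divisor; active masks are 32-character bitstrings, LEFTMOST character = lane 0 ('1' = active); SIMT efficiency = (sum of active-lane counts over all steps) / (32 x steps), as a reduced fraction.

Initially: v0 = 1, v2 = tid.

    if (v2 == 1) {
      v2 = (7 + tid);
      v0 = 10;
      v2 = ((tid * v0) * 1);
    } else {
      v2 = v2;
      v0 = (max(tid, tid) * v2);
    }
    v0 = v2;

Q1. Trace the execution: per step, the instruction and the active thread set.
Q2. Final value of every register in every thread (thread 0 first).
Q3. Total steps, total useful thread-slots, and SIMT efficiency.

step 0: eval (v2 == 1)               11111111111111111111111111111111
step 1: v2 <- (7 + tid)              01000000000000000000000000000000
step 2: v0 <- 10                     01000000000000000000000000000000
step 3: v2 <- ((tid * v0) * 1)       01000000000000000000000000000000
step 4: v2 <- v2                     10111111111111111111111111111111
step 5: v0 <- (max(tid, tid) * v2)   10111111111111111111111111111111
step 6: v0 <- v2                     11111111111111111111111111111111

Answer: 7 steps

v0: 0,10,2,3,4,5,6,7,8,9,10,11,12,13,14,15,16,17,18,19,20,21,22,23,24,25,26,27,28,29,30,31
v2: 0,10,2,3,4,5,6,7,8,9,10,11,12,13,14,15,16,17,18,19,20,21,22,23,24,25,26,27,28,29,30,31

steps = 7; useful = 129; efficiency = 129/224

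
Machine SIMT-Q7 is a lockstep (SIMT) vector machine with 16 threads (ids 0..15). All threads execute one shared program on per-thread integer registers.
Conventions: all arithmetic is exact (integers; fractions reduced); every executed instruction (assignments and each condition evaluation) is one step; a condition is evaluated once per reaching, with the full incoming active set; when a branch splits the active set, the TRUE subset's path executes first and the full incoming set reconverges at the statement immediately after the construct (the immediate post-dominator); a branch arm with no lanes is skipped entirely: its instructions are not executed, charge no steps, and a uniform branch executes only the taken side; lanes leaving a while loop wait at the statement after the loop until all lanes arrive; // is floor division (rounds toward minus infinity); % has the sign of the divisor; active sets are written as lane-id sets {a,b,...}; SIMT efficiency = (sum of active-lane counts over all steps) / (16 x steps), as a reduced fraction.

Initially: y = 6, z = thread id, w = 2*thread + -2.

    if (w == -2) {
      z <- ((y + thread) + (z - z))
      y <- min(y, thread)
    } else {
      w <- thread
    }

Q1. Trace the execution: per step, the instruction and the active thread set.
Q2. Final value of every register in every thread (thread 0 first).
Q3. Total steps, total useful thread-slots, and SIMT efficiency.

step 0: eval (w == -2)               {0,1,2,3,4,5,6,7,8,9,10,11,12,13,14,15}
step 1: z <- ((y + thread) + (z - z)) {0}
step 2: y <- min(y, thread)          {0}
step 3: w <- thread                  {1,2,3,4,5,6,7,8,9,10,11,12,13,14,15}

Answer: 4 steps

y: 0,6,6,6,6,6,6,6,6,6,6,6,6,6,6,6
z: 6,1,2,3,4,5,6,7,8,9,10,11,12,13,14,15
w: -2,1,2,3,4,5,6,7,8,9,10,11,12,13,14,15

steps = 4; useful = 33; efficiency = 33/64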